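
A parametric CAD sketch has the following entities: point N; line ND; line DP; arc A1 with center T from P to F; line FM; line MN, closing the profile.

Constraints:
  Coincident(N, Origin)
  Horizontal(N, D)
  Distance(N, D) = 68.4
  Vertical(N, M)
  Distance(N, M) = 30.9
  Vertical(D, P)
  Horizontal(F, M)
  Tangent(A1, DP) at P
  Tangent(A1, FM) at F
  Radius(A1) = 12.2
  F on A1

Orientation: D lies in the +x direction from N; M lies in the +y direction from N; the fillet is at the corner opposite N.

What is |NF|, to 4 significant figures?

64.13

N is at the origin; N and D share the same y with |ND| = 68.4 and D on the +x side, so D = (68.40, 0.000). NM is vertical with |NM| = 30.9 and M on the +y side, so M = (0.000, 30.90). The virtual corner opposite N is at (68.40, 30.90). The tangent condition forces TP to be normal to DP and A1 meets FM tangentially, so TF is at right angles to FM, with radius 12.2, so the center T sits 12.2 in from both sides at T = (56.20, 18.70). That places the tangent points at P = (68.40, 18.70) on DP and F = (56.20, 30.90) on FM. Then |NF| = |F − N| = 64.13.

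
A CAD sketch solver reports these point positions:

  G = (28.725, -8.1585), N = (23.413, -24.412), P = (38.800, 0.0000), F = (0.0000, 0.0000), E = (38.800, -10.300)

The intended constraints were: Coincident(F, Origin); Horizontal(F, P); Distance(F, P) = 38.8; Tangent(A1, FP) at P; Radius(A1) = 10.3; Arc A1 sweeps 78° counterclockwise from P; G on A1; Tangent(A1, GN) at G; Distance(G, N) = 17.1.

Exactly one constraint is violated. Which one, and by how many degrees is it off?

Tangent(A1, GN) at G — off by 6.10°.

F = (0.00, 0.00) ✓; F.y = 0.00, P.y = 0.00 ✓; |FP| = 38.80 ✓; ∠(EP, PF) = 90.00° ✓; |EP| = 10.30 ✓; bearing(E→G) − bearing(E→P) = 78.00° ✓; |EG| = 10.30 ✓; ∠(EG, GN) = 96.10° ✗; |GN| = 17.10 ✓.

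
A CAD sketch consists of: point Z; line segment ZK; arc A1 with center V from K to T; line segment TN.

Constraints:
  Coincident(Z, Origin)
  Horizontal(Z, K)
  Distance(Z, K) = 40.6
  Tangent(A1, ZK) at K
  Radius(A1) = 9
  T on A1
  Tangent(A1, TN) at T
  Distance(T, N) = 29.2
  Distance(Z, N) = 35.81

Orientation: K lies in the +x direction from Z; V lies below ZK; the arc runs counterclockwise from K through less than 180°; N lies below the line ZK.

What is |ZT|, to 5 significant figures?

33.015

Checks: ∠(VK, KZ) = 90.00° ✓; |VT| = 9.000 ✓; ∠(VT, TN) = 90.00° ✓; |TN| = 29.20 ✓; |ZN| = 35.81 ✓.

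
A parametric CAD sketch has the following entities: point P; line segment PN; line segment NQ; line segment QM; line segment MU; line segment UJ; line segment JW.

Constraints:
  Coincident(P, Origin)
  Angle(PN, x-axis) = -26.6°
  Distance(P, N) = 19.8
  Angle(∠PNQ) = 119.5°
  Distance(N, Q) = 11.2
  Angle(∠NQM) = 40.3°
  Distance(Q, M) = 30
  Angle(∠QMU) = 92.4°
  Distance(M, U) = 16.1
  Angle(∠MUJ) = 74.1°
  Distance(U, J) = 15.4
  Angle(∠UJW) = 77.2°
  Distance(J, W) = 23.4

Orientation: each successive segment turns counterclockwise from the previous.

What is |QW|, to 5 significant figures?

27.414

P is at the origin; PN runs at -26.6° with length 19.8, so N = (17.704, -8.8656). ∠PNQ = 119.5° gives NQ at 33.900° from the x-axis; with |NQ| = 11.2, Q = (27.000, -2.6189). ∠NQM = 40.3° gives QM at 173.60° from the x-axis; with |QM| = 30.0, M = (-2.8126, 0.72518). ∠QMU = 92.4° gives MU at -98.800° from the x-axis; with |MU| = 16.1, U = (-5.2757, -15.185). ∠MUJ = 74.1° gives UJ at 7.1000° from the x-axis; with |UJ| = 15.4, J = (10.006, -13.282). ∠UJW = 77.2° gives JW at 109.90° from the x-axis; with |JW| = 23.4, W = (2.0413, 8.7209). Then |QW| = |W − Q| = 27.414.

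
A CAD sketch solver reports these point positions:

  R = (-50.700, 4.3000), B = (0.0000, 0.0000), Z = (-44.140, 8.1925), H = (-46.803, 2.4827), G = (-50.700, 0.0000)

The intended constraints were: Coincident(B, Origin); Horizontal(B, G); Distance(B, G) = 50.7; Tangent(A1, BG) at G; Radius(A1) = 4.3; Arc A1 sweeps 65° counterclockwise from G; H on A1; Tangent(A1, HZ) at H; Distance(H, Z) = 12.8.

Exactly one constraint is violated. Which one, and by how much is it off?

Distance(H, Z) = 12.8 — off by 6.50.

B = (0.00, 0.00) ✓; B.y = 0.00, G.y = 0.00 ✓; |BG| = 50.70 ✓; ∠(RG, GB) = 90.00° ✓; |RG| = 4.300 ✓; bearing(R→H) − bearing(R→G) = 65.00° ✓; |RH| = 4.300 ✓; ∠(RH, HZ) = 90.00° ✓; |HZ| = 6.300 ✗.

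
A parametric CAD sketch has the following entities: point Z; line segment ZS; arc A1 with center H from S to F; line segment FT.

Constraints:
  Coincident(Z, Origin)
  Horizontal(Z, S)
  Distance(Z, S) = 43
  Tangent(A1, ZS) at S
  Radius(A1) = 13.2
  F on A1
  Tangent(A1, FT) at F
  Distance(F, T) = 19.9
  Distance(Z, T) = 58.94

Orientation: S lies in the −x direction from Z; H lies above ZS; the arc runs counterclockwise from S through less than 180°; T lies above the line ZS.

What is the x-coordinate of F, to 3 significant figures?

-33.0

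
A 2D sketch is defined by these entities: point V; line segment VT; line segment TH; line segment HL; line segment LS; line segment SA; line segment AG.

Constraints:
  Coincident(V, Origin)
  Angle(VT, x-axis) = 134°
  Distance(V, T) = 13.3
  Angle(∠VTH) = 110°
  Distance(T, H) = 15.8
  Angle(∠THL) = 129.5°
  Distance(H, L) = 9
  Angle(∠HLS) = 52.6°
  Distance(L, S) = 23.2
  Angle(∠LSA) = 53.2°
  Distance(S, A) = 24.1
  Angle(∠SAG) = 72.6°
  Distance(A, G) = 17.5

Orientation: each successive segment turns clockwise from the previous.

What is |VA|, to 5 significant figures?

29.613

V is at the origin; VT runs at 134.0° with length 13.3, so T = (-9.2390, 9.5672). ∠VTH = 110.0° gives TH at 64.000° from the x-axis; with |TH| = 15.8, H = (-2.3127, 23.768). ∠THL = 129.5° gives HL at 13.500° from the x-axis; with |HL| = 9.0, L = (6.4386, 25.869). ∠HLS = 52.6° gives LS at -113.90° from the x-axis; with |LS| = 23.2, S = (-2.9606, 4.6585). ∠LSA = 53.2° gives SA at 119.30° from the x-axis; with |SA| = 24.1, A = (-14.755, 25.675). Then |VA| = |A − V| = 29.613.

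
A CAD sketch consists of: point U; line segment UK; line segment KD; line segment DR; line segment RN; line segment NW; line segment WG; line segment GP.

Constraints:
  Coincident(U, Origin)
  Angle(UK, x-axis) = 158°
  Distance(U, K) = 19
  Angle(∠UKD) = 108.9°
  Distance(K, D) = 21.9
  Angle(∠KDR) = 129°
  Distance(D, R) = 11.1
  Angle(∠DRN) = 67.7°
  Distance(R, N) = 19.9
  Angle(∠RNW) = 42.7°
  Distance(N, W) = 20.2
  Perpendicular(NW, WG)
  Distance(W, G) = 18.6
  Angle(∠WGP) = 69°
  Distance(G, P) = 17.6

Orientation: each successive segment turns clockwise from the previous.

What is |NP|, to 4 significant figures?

12.86

U is at the origin; UK runs at 158.0° with length 19.0, so K = (-17.62, 7.118). ∠UKD = 108.9° gives KD at 86.90° from the x-axis; with |KD| = 21.9, D = (-16.43, 28.99). ∠KDR = 129.0° gives DR at 35.90° from the x-axis; with |DR| = 11.1, R = (-7.441, 35.49). ∠DRN = 67.7° gives RN at -76.40° from the x-axis; with |RN| = 19.9, N = (-2.761, 16.15). ∠RNW = 42.7° gives NW at 146.3° from the x-axis; with |NW| = 20.2, W = (-19.57, 27.36). The perpendicularity gives WG at right angles to NW, so WG runs at 56.30°; with |WG| = 18.6, G = (-9.247, 42.83). ∠WGP = 69.0° gives GP at -54.70° from the x-axis; with |GP| = 17.6, P = (0.9236, 28.47). Then |NP| = |P − N| = 12.86.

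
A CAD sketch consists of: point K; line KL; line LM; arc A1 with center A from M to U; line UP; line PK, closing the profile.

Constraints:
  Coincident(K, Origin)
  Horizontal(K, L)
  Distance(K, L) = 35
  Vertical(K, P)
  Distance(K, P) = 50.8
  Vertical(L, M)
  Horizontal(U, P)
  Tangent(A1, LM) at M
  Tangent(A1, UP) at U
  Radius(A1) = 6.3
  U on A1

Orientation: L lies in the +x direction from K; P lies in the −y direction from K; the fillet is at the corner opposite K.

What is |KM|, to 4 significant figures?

56.61

The virtual corner opposite K is at (35.00, -50.80). Tangency of A1 to LM means the radius AM is perpendicular to LM and since A1 is tangent to UP there, AU ⟂ UP, with radius 6.3, so the center A sits 6.3 in from both sides at A = (28.70, -44.50). That places the tangent points at M = (35.00, -44.50) on LM and U = (28.70, -50.80) on UP. Then |KM| = |M − K| = 56.61.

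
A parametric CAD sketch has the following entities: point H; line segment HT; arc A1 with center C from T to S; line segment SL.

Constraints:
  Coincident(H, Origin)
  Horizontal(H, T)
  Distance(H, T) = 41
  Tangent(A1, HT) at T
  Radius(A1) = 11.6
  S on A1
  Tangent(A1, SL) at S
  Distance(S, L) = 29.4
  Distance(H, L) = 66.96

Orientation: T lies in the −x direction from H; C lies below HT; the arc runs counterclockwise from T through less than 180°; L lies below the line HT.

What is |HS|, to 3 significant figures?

53.8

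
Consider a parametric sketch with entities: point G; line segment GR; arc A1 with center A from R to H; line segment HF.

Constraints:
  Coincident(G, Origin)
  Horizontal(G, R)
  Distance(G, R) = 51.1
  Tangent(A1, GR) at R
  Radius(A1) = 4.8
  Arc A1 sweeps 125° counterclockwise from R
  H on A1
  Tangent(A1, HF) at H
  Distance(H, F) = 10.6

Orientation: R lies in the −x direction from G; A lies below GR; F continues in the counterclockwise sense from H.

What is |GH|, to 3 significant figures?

55.5

The tangent condition forces AR to be normal to GR, so A = R + (0, -4.8) = (-51.1, -4.80). On A1, R sits at bearing 90° from A; a 125° counterclockwise sweep puts H at bearing 215°, so H = A + 4.8·(cos 215°, sin 215°) = (-55.0, -7.55). Then |GH| = |H − G| = 55.5.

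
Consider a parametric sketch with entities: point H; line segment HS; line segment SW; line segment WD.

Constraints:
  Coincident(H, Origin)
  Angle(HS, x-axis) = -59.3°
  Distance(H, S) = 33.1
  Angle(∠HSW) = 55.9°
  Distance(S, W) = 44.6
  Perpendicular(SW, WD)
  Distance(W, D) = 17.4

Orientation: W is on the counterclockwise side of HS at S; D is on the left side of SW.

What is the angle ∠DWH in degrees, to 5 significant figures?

43.536°

H is at the origin; HS runs at -59.3° with length 33.1, so S = 33.1·(cos -59.3°, sin -59.3°) = (16.899, -28.461). ∠HSW = 55.9°, so SW runs at -59.3° + (180° − 55.9°) = 64.800° from the x-axis; with |SW| = 44.6, W = S + 44.6·(cos 64.800°, sin 64.800°) = (35.889, 11.894). The perpendicularity gives WD at right angles to SW; with |WD| = 17.4 on the left of SW, D = W + 17.4·(-0.90483, 0.42578) = (20.145, 19.303). Then cos ∠DWH = WD·WH / (|WD||WH|), giving 43.536°.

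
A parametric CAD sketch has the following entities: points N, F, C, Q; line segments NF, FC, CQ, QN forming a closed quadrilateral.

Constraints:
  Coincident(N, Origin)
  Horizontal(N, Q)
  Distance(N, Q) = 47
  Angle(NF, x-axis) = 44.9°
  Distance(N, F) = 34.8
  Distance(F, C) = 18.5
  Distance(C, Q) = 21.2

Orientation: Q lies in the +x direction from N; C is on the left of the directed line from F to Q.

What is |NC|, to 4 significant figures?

47.54

N is at the origin; NQ is horizontal with |NQ| = 47.0 and Q in +x, so Q = (47.0, 0). NF runs at 44.9° with |NF| = 34.8, so F = (24.65, 24.56). C is determined by |FC| = 18.5 and |CQ| = 21.2 together: it lies at the intersection of circle(F, 18.5) and circle(Q, 21.2). With |FQ| = 33.21, the foot of the radical line on FQ is 14.99 from F and the perpendicular offset is √(18.5² − 14.99²) = 10.84. Taking the left-of-FQ solution: C = (42.76, 20.77).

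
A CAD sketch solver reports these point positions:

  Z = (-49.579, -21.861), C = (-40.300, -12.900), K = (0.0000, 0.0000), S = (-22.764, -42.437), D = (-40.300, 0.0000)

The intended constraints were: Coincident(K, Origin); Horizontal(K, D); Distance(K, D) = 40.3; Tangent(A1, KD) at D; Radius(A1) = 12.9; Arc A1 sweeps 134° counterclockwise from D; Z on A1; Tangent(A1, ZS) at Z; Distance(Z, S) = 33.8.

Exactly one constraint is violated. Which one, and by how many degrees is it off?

Tangent(A1, ZS) at Z — off by 8.50°.

K = (0.00, 0.00) ✓; K.y = 0.00, D.y = 0.00 ✓; |KD| = 40.30 ✓; ∠(CD, DK) = 90.00° ✓; |CD| = 12.90 ✓; bearing(C→Z) − bearing(C→D) = 134.0° ✓; |CZ| = 12.90 ✓; ∠(CZ, ZS) = 81.50° ✗; |ZS| = 33.80 ✓.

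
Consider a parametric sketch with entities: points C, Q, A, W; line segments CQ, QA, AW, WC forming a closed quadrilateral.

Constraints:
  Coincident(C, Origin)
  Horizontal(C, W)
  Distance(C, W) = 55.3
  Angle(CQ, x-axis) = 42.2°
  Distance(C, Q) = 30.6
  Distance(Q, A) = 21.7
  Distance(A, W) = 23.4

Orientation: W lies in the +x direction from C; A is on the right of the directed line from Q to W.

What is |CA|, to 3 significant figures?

31.9

Checks: CQ at 42.20° ✓; |QA| = 21.70 ✓; |AW| = 23.40 ✓.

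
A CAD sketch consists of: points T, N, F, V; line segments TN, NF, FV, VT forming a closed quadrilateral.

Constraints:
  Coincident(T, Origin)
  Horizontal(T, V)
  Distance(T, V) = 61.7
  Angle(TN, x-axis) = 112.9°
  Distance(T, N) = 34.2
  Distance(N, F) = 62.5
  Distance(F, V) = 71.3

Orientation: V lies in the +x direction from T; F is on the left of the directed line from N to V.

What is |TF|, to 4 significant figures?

77.22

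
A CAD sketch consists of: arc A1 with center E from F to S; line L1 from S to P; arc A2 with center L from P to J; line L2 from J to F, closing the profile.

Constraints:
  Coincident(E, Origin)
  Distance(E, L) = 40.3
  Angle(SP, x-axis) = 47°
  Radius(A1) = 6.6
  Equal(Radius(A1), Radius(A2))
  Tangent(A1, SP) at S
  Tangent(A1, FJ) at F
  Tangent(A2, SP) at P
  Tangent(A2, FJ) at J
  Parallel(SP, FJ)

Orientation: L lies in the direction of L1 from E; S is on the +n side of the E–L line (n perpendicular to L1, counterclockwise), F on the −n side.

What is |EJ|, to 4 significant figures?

40.84

The slot axis is L1's direction at 47.0°, so u = (cos 47.0°, sin 47.0°) = (0.6820, 0.7314) and n = (−sin 47.0°, cos 47.0°) = (-0.7314, 0.6820). E is at the origin and L lies 40.3 along u from E, so L = 40.3·u = (27.48, 29.47). Tangency of A1 to both parallel lines with radius 6.6 puts S and F at E ± 6.6·n: S = (-4.827, 4.501), F = (4.827, -4.501). Equal radii place P and J the same way about L: P = L + 6.6·n = (22.66, 33.97), J = L − 6.6·n = (32.31, 24.97). Then |EJ| = |J − E| = 40.84.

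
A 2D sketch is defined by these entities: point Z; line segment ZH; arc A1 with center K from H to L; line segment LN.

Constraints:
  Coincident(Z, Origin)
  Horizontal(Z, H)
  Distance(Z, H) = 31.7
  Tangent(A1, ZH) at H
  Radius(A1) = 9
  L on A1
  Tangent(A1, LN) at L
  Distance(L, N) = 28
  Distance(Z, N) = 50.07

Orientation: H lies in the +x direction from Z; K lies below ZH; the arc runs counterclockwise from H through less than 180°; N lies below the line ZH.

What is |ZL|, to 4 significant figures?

26.04

Checks: |KL| = 9.000 ✓; ∠(KL, LN) = 90.00° ✓; |LN| = 28.00 ✓; |ZN| = 50.07 ✓.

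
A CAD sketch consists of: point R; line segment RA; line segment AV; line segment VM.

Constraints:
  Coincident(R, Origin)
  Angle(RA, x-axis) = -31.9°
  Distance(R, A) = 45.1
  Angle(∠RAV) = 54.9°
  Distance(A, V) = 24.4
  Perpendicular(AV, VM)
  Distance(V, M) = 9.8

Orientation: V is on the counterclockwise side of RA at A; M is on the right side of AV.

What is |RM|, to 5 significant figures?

46.724

R is at the origin; RA runs at -31.9° with length 45.1, so A = 45.1·(cos -31.9°, sin -31.9°) = (38.289, -23.833). ∠RAV = 54.9°, so AV runs at -31.9° + (180° − 54.9°) = 93.200° from the x-axis; with |AV| = 24.4, V = A + 24.4·(cos 93.200°, sin 93.200°) = (36.927, 0.52939). AV ⟂ VM; with |VM| = 9.8 on the right of AV, M = V + 9.8·(0.99844, 0.055822) = (46.711, 1.0764). Then |RM| = |M − R| = 46.724.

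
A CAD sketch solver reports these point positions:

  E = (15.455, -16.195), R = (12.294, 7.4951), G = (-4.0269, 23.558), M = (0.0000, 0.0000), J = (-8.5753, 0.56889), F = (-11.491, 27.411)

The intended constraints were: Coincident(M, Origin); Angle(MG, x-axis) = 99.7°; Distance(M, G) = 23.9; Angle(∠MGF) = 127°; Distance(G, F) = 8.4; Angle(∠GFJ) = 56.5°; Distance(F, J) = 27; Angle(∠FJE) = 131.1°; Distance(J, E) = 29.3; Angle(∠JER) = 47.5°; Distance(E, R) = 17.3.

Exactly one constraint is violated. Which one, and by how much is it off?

Distance(E, R) = 17.3 — off by 6.60.

M = (0.00, 0.00) ✓; MG at 99.70° ✓; |MG| = 23.90 ✓; ∠MGF = 127.0° ✓; |GF| = 8.400 ✓; ∠GFJ = 56.50° ✓; |FJ| = 27.00 ✓; ∠FJE = 131.1° ✓; |JE| = 29.30 ✓; ∠JER = 47.50° ✓; |ER| = 23.90 ✗.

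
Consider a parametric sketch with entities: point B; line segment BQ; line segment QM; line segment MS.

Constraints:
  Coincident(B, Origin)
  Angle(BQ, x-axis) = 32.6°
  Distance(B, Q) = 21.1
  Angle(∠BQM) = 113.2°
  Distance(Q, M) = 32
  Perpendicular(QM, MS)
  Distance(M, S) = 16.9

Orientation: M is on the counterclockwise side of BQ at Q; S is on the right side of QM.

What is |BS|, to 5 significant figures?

54.243

B is at the origin; BQ runs at 32.6° with length 21.1, so Q = 21.1·(cos 32.6°, sin 32.6°) = (17.776, 11.368). ∠BQM = 113.2°, so QM runs at 32.6° + (180° − 113.2°) = 99.400° from the x-axis; with |QM| = 32.0, M = Q + 32.0·(cos 99.400°, sin 99.400°) = (12.549, 42.938). QM ⟂ MS; with |MS| = 16.9 on the right of QM, S = M + 16.9·(0.98657, 0.16333) = (29.222, 45.699). Then |BS| = |S − B| = 54.243.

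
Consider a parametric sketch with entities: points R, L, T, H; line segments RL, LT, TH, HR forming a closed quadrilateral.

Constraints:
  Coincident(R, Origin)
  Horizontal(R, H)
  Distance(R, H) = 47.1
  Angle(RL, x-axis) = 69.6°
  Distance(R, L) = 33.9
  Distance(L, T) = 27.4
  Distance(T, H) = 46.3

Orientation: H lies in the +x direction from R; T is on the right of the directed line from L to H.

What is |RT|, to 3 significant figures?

6.61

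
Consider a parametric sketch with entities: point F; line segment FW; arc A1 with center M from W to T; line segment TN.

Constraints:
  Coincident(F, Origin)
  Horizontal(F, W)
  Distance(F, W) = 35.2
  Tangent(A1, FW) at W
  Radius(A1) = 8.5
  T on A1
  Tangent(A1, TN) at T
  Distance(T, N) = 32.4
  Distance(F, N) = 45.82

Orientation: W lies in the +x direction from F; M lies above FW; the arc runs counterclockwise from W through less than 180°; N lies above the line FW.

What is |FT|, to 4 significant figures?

44.18

F is at the origin; F and W share the same y with |FW| = 35.2 and W on the +x side, so W = (35.20, 0.000). Since A1 is tangent to FW there, MW ⟂ FW, so M = W + (0, 8.5) = (35.20, 8.500). Since MT ⟂ TN (tangency), |MN| = √(8.5² + 32.4²) = 33.50 regardless of where T sits on A1. So N lies on both circle(F, 45.82) and circle(M, 33.50); the above-FW intersection is N = (22.93, 39.67). T is the foot of the tangent from N: T = (42.06, 13.52).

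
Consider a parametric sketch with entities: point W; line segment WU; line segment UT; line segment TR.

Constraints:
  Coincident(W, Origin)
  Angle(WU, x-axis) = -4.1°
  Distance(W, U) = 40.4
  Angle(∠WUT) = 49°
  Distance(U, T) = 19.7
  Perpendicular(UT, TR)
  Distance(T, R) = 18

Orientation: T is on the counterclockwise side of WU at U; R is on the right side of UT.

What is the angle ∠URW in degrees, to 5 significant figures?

55.570°

W is at the origin; WU runs at -4.1° with length 40.4, so U = 40.4·(cos -4.1°, sin -4.1°) = (40.297, -2.8885). ∠WUT = 49.0°, so UT runs at -4.1° + (180° − 49.0°) = 126.90° from the x-axis; with |UT| = 19.7, T = U + 19.7·(cos 126.90°, sin 126.90°) = (28.468, 12.865). UT ⟂ TR; with |TR| = 18.0 on the right of UT, R = T + 18.0·(0.79968, 0.60042) = (42.863, 23.673). Then cos ∠URW = RU·RW / (|RU||RW|), giving 55.570°.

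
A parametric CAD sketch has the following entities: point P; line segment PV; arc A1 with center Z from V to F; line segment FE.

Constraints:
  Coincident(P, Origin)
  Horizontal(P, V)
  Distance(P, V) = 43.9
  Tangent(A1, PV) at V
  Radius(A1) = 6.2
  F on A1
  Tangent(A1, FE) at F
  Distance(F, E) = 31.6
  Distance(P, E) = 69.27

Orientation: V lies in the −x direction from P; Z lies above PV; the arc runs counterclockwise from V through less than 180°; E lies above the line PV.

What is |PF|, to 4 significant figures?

40.63

P is at the origin; PV is horizontal with |PV| = 43.9 and V on the −x side, so V = (-43.90, 0.000). The tangent condition forces ZV to be normal to PV, so Z = V + (0, 6.2) = (-43.90, 6.200). Since ZF ⟂ FE (tangency), |ZE| = √(6.2² + 31.6²) = 32.20 regardless of where F sits on A1. So E lies on both circle(P, 69.27) and circle(Z, 32.20); the above-PV intersection is E = (-60.45, 33.82). F is the foot of the tangent from E: F = (-39.29, 10.35).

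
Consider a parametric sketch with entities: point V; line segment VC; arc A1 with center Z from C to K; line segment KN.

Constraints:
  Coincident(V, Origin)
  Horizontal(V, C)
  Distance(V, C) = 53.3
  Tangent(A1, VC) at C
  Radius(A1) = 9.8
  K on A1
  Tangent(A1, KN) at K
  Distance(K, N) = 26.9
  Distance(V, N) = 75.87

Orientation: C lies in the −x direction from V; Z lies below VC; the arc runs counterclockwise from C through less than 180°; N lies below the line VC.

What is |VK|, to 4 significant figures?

63.49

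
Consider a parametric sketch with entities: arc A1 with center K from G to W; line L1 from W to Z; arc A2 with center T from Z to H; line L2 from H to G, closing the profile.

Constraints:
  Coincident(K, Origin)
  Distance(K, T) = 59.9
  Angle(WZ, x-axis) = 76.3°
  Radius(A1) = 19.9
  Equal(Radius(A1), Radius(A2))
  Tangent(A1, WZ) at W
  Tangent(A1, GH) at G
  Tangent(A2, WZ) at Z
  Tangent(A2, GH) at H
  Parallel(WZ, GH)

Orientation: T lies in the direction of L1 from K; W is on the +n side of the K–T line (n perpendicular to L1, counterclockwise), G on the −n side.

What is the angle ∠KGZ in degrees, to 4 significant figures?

56.40°

The slot axis is L1's direction at 76.3°, so u = (cos 76.3°, sin 76.3°) = (0.2368, 0.9715) and n = (−sin 76.3°, cos 76.3°) = (-0.9715, 0.2368). K is at the origin and T lies 59.9 along u from K, so T = 59.9·u = (14.19, 58.20). Tangency of A1 to both parallel lines with radius 19.9 puts W and G at K ± 19.9·n: W = (-19.33, 4.713), G = (19.33, -4.713). Equal radii place Z and H the same way about T: Z = T + 19.9·n = (-5.147, 62.91), H = T − 19.9·n = (33.52, 53.48). Then cos ∠KGZ = GK·GZ / (|GK||GZ|), giving 56.40°.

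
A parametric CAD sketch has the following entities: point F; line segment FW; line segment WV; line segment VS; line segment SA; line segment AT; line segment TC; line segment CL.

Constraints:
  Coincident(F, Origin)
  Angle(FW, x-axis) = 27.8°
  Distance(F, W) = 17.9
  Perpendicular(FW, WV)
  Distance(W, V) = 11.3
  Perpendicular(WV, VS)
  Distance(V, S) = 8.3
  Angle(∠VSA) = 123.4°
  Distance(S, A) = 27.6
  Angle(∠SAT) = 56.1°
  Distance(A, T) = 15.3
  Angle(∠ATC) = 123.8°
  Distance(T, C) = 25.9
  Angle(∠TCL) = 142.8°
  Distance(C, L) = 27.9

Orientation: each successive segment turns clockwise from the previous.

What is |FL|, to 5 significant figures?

43.815

∠ATC = 123.8° gives TC at -28.900° from the x-axis; with |TC| = 25.9, C = (25.846, 2.2783). ∠TCL = 142.8° gives CL at -66.100° from the x-axis; with |CL| = 27.9, L = (37.150, -23.229). Then |FL| = |L − F| = 43.815.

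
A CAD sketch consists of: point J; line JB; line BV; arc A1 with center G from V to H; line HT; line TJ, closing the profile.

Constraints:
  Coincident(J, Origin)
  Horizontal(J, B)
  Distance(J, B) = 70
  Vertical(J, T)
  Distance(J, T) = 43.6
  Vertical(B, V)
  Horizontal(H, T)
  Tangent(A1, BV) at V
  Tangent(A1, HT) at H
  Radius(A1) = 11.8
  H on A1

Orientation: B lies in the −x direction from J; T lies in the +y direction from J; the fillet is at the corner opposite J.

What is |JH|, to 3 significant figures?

72.7

The virtual corner opposite J is at (-70.0, 43.6). Since A1 is tangent to BV there, GV ⟂ BV and since A1 is tangent to HT there, GH ⟂ HT, with radius 11.8, so the center G sits 11.8 in from both sides at G = (-58.2, 31.8). That places the tangent points at V = (-70.0, 31.8) on BV and H = (-58.2, 43.6) on HT. Then |JH| = |H − J| = 72.7.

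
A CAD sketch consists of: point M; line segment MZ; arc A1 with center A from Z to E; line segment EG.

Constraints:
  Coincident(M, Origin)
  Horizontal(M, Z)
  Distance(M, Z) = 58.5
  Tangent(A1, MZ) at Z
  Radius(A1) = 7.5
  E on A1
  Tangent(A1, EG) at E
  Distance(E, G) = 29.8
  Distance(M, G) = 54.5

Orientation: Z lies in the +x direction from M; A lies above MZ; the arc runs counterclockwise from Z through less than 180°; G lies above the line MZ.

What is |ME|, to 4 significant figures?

65.07

M is at the origin; M and Z share the same y with |MZ| = 58.5 and Z on the +x side, so Z = (58.50, 0.000). Tangency of A1 to MZ means the radius AZ is perpendicular to MZ, so A = Z + (0, 7.5) = (58.50, 7.500). Since AE ⟂ EG (tangency), |AG| = √(7.5² + 29.8²) = 30.73 regardless of where E sits on A1. So G lies on both circle(M, 54.5) and circle(A, 30.73); the above-MZ intersection is G = (42.71, 33.86). E is the foot of the tangent from G: E = (63.80, 12.81).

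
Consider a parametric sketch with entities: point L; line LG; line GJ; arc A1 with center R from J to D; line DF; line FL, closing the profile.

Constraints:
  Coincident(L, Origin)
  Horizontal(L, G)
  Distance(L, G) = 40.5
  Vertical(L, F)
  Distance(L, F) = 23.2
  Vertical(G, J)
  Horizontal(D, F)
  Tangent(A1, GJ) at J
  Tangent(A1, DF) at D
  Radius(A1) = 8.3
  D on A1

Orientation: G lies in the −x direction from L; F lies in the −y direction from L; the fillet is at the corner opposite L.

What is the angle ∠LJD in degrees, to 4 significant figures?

65.20°

L is at the origin; LG is horizontal with |LG| = 40.5 and G on the −x side, so G = (-40.50, 0.000). L and F share the same x with |LF| = 23.2 and F on the −y side, so F = (0.000, -23.20). The virtual corner opposite L is at (-40.50, -23.20). Tangency of A1 to GJ means the radius RJ is perpendicular to GJ and since A1 is tangent to DF there, RD ⟂ DF, with radius 8.3, so the center R sits 8.3 in from both sides at R = (-32.20, -14.90). That places the tangent points at J = (-40.50, -14.90) on GJ and D = (-32.20, -23.20) on DF. Then cos ∠LJD = JL·JD / (|JL||JD|), giving 65.20°.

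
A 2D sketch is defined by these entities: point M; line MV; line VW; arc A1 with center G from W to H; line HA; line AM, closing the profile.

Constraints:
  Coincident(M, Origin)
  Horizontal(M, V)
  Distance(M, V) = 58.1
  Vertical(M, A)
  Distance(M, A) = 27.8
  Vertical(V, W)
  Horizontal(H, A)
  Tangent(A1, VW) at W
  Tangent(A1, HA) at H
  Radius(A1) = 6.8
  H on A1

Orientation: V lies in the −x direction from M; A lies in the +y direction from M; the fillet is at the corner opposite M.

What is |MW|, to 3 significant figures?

61.8

M is at the origin; MV is horizontal with |MV| = 58.1 and V on the −x side, so V = (-58.1, 0.00). M and A share the same x with |MA| = 27.8 and A on the +y side, so A = (0.00, 27.8). The virtual corner opposite M is at (-58.1, 27.8). A1 meets VW tangentially, so GW is at right angles to VW and since A1 is tangent to HA there, GH ⟂ HA, with radius 6.8, so the center G sits 6.8 in from both sides at G = (-51.3, 21.0). That places the tangent points at W = (-58.1, 21.0) on VW and H = (-51.3, 27.8) on HA. Then |MW| = |W − M| = 61.8.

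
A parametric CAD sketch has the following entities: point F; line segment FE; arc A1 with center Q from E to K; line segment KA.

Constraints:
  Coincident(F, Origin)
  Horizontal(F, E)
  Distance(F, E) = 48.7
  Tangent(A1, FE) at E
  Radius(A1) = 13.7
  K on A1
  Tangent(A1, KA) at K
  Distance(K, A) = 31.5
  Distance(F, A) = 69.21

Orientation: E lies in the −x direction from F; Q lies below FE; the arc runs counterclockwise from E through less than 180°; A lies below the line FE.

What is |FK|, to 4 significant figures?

64.23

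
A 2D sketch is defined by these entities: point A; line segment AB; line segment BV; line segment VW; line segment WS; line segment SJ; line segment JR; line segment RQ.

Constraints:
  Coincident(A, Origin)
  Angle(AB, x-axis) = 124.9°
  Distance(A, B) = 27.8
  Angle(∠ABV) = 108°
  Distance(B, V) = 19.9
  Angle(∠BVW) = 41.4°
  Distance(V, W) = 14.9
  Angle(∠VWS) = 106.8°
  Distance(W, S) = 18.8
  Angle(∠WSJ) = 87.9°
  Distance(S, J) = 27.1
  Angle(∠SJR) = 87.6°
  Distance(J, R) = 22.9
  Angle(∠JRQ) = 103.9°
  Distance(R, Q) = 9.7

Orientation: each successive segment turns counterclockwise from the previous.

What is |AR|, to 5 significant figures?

49.736

∠WSJ = 87.9° gives SJ at 140.80° from the x-axis; with |SJ| = 27.1, J = (-29.981, 42.088). ∠SJR = 87.6° gives JR at -126.80° from the x-axis; with |JR| = 22.9, R = (-43.698, 23.751). Then |AR| = |R − A| = 49.736.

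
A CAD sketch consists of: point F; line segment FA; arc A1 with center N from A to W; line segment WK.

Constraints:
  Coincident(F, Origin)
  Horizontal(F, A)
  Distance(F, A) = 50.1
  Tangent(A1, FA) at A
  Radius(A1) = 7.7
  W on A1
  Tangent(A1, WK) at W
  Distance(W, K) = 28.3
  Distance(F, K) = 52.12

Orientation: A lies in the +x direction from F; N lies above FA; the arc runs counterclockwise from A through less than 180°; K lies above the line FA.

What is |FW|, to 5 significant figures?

57.539

Checks: |NW| = 7.700 ✓; ∠(NW, WK) = 90.00° ✓; |WK| = 28.30 ✓; |FK| = 52.12 ✓.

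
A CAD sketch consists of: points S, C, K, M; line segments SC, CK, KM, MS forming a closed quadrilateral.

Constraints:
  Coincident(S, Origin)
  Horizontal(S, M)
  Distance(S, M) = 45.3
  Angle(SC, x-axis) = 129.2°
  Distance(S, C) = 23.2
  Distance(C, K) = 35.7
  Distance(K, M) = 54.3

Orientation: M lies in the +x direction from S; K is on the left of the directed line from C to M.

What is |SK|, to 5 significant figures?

43.900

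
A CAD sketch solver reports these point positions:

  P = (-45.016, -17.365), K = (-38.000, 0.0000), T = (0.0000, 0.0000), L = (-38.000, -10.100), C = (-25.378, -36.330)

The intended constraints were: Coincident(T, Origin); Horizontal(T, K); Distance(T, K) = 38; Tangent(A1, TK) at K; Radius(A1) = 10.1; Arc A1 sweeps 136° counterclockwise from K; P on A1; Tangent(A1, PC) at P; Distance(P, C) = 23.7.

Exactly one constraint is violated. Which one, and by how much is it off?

Distance(P, C) = 23.7 — off by 3.60.

T = (0.00, 0.00) ✓; T.y = 0.00, K.y = 0.00 ✓; |TK| = 38.00 ✓; ∠(LK, KT) = 90.00° ✓; |LK| = 10.10 ✓; bearing(L→P) − bearing(L→K) = 136.0° ✓; |LP| = 10.10 ✓; ∠(LP, PC) = 90.00° ✓; |PC| = 27.30 ✗.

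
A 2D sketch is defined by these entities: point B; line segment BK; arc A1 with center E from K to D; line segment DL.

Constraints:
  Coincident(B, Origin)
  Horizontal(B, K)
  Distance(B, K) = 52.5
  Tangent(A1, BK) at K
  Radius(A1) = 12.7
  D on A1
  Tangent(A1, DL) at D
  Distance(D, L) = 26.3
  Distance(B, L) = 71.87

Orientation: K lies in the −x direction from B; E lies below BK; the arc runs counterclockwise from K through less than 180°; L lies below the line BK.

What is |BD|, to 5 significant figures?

66.714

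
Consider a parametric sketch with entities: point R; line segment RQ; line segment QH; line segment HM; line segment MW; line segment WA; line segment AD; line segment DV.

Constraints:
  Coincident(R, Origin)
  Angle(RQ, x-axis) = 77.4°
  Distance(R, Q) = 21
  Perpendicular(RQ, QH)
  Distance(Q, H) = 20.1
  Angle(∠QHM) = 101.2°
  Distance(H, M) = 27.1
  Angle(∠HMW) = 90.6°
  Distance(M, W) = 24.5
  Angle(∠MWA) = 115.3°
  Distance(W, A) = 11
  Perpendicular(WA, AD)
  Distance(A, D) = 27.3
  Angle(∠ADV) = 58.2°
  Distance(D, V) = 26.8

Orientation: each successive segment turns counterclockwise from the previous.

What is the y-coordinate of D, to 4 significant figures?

17.90

R is at the origin; RQ runs at 77.4° with length 21.0, so Q = (4.581, 20.49). RQ ⟂ QH, so QH runs at 167.4°; with |QH| = 20.1, H = (-15.03, 24.88). ∠QHM = 101.2° gives HM at -113.8° from the x-axis; with |HM| = 27.1, M = (-25.97, 0.08352). ∠HMW = 90.6° gives MW at -24.40° from the x-axis; with |MW| = 24.5, W = (-3.659, -10.04). ∠MWA = 115.3° gives WA at 40.30° from the x-axis; with |WA| = 11.0, A = (4.730, -2.923). WA ⟂ AD, so AD runs at 130.3°; with |AD| = 27.3, D = (-12.93, 17.90). So D.y = 17.90.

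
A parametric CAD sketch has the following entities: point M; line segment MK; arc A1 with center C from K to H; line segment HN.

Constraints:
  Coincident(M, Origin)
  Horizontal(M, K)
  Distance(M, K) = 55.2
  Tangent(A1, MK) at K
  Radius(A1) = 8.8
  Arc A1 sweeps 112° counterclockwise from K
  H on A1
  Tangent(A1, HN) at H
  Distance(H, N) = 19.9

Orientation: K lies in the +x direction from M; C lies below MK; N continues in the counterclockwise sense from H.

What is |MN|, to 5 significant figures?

62.473

M is at the origin; MK is horizontal with |MK| = 55.2 and K on the +x side, so K = (55.200, 0.0000). A1 meets MK tangentially, so CK is at right angles to MK, so C = K + (0, -8.8) = (55.200, -8.8000). On A1, K sits at bearing 90° from C; a 112° counterclockwise sweep puts H at bearing 202°, so H = C + 8.8·(cos 202°, sin 202°) = (47.041, -12.097). Tangency of A1 to HN means the radius CH is perpendicular to HN, so HN runs along (−sin 202°, cos 202°); with |HN| = 19.9, N = (54.495, -30.547). Then |MN| = |N − M| = 62.473.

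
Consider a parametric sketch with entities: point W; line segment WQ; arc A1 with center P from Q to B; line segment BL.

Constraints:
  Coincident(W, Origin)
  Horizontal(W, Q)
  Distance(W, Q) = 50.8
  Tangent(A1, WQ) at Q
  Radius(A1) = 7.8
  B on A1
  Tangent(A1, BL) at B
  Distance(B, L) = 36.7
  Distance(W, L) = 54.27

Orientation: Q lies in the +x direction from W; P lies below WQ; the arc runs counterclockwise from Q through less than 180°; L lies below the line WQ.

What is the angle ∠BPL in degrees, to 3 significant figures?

78.0°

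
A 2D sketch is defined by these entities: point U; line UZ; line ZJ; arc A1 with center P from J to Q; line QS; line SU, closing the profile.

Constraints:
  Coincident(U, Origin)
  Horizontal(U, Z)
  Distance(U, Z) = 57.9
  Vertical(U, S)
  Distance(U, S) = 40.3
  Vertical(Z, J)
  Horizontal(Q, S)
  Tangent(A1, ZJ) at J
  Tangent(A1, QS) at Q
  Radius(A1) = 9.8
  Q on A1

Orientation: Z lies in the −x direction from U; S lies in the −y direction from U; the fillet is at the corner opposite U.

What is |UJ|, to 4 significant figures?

65.44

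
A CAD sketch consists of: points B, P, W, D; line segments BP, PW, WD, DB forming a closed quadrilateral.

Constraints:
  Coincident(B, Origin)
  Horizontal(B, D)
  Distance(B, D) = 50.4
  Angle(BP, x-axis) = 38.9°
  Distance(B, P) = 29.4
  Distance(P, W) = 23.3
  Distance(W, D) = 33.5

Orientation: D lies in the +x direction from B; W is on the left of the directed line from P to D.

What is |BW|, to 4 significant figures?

52.69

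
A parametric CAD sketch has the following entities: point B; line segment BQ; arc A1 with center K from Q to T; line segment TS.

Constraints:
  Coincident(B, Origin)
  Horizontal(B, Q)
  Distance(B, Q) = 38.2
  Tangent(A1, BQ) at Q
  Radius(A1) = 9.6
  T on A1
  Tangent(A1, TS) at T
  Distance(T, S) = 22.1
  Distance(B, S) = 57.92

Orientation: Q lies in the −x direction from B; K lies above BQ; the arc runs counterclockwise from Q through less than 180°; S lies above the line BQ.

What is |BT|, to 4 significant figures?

36.15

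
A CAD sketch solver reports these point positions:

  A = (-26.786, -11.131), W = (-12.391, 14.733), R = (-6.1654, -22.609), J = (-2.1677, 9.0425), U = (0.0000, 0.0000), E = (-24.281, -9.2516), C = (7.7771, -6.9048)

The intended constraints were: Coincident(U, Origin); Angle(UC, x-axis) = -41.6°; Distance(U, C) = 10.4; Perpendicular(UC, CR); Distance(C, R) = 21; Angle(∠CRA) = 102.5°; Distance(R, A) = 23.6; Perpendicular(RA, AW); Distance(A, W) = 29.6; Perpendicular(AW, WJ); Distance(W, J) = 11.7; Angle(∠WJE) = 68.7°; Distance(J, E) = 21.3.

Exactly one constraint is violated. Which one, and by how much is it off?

Distance(J, E) = 21.3 — off by 7.40.

U = (0.00, 0.00) ✓; UC at -41.60° ✓; |UC| = 10.40 ✓; ∠(UC, CR) = 90.00° ✓; |CR| = 21.00 ✓; ∠CRA = 102.5° ✓; |RA| = 23.60 ✓; ∠(RA, AW) = 90.00° ✓; |AW| = 29.60 ✓; ∠(AW, WJ) = 90.00° ✓; |WJ| = 11.70 ✓; ∠WJE = 68.70° ✓; |JE| = 28.70 ✗.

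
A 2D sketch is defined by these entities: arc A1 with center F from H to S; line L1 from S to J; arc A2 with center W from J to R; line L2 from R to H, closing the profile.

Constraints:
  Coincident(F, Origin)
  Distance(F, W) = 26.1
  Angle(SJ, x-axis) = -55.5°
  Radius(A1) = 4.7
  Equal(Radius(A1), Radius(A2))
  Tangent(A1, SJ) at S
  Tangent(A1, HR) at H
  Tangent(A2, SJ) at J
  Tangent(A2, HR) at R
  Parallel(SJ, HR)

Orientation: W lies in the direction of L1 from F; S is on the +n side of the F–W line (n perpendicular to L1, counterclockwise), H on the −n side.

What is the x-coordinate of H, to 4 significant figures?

-3.873

The slot axis is L1's direction at -55.5°, so u = (cos -55.5°, sin -55.5°) = (0.5664, -0.8241) and n = (−sin -55.5°, cos -55.5°) = (0.8241, 0.5664). F is at the origin and W lies 26.1 along u from F, so W = 26.1·u = (14.78, -21.51). Tangency of A1 to both parallel lines with radius 4.7 puts S and H at F ± 4.7·n: S = (3.873, 2.662), H = (-3.873, -2.662). So H.x = -3.873.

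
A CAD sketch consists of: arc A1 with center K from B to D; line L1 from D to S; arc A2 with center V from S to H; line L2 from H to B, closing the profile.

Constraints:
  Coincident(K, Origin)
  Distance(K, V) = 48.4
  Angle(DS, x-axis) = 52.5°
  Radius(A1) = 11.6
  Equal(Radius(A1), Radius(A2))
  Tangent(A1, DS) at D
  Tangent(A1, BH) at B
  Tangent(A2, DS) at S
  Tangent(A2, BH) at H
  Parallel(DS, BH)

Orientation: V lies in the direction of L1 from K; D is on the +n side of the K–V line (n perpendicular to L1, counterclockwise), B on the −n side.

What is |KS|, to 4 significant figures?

49.77

The slot axis is L1's direction at 52.5°, so u = (cos 52.5°, sin 52.5°) = (0.6088, 0.7934) and n = (−sin 52.5°, cos 52.5°) = (-0.7934, 0.6088). K is at the origin and V lies 48.4 along u from K, so V = 48.4·u = (29.46, 38.40). Tangency of A1 to both parallel lines with radius 11.6 puts D and B at K ± 11.6·n: D = (-9.203, 7.062), B = (9.203, -7.062). Equal radii place S and H the same way about V: S = V + 11.6·n = (20.26, 45.46), H = V − 11.6·n = (38.67, 31.34). Then |KS| = |S − K| = 49.77.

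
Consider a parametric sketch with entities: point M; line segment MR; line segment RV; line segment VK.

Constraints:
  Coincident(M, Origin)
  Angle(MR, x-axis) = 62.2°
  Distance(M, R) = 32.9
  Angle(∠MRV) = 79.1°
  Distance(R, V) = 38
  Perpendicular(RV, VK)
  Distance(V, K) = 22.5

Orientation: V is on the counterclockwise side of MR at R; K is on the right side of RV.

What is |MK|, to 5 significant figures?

63.353

M is at the origin; MR runs at 62.2° with length 32.9, so R = 32.9·(cos 62.2°, sin 62.2°) = (15.344, 29.103). ∠MRV = 79.1°, so RV runs at 62.2° + (180° − 79.1°) = 163.10° from the x-axis; with |RV| = 38.0, V = R + 38.0·(cos 163.10°, sin 163.10°) = (-21.015, 40.149). RV is perpendicular to VK; with |VK| = 22.5 on the right of RV, K = V + 22.5·(0.29070, 0.95681) = (-14.474, 61.678). Then |MK| = |K − M| = 63.353.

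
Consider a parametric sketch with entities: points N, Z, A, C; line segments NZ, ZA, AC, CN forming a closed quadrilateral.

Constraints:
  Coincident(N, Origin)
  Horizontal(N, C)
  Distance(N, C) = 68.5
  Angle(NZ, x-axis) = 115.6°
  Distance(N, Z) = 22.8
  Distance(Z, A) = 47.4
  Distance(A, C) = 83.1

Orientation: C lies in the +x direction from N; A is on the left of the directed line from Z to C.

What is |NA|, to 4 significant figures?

63.38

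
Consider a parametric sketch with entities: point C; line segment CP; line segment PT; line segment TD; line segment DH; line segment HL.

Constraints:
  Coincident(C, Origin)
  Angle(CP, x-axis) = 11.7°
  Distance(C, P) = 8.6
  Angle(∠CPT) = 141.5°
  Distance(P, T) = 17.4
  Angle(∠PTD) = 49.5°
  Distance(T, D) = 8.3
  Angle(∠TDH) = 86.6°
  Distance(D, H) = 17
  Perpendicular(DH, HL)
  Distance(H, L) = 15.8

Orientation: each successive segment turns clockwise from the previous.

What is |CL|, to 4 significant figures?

28.25

C is at the origin; CP runs at 11.7° with length 8.6, so P = (8.421, 1.744). ∠CPT = 141.5° gives PT at -26.80° from the x-axis; with |PT| = 17.4, T = (23.95, -6.101). ∠PTD = 49.5° gives TD at -157.3° from the x-axis; with |TD| = 8.3, D = (16.30, -9.304). ∠TDH = 86.6° gives DH at 109.3° from the x-axis; with |DH| = 17.0, H = (10.68, 6.740). DH is perpendicular to HL, so HL runs at 19.30°; with |HL| = 15.8, L = (25.59, 11.96). Then |CL| = |L − C| = 28.25.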